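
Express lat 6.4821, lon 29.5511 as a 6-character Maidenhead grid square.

KJ46sl

Offset from 180°W / 90°S: lon 209.5511°, lat 96.4821°.
Field: lon ⌊209.5511/20⌋ = 10 → K; lat ⌊96.4821/10⌋ = 9 → J.
Square: lon ⌊9.5511/2⌋ = 4; lat ⌊6.4821/1⌋ = 6.
Subsquare: lon ⌊1.5511/0.0833333⌋ = 18 → s; lat ⌊0.4821/0.0416667⌋ = 11 → l.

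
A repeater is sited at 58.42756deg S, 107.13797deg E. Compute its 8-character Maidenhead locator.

OD31nn67

Shift to the Maidenhead origin (180°W, 90°S): lon 287.13797, lat 31.57244.
Field: lon ⌊287.13797/20⌋ = 14 → O; lat ⌊31.57244/10⌋ = 3 → D.
Square: lon ⌊7.13797/2⌋ = 3; lat ⌊1.57244/1⌋ = 1.
Subsquare: lon ⌊1.13797/0.0833333⌋ = 13 → n; lat ⌊0.57244/0.0416667⌋ = 13 → n.
Extended square: lon ⌊0.05464/0.00833333⌋ = 6; lat ⌊0.03077/0.00416667⌋ = 7.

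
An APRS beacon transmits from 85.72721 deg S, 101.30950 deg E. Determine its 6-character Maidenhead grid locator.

Shift to the Maidenhead origin (180°W, 90°S): lon 281.3095, lat 4.2728.
Field: lon ⌊281.3095/20⌋ = 14 → O; lat ⌊4.2728/10⌋ = 0 → A.
Square: lon ⌊1.3095/2⌋ = 0; lat ⌊4.2728/1⌋ = 4.
Subsquare: lon ⌊1.3095/0.0833333⌋ = 15 → p; lat ⌊0.2728/0.0416667⌋ = 6 → g.

OA04pg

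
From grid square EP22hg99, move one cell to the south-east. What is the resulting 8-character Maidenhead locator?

EP22ig08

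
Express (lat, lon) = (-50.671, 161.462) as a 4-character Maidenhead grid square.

RD09

Offset from 180°W / 90°S: lon 341.46°, lat 39.33°.
Field: 341.46/20 → 17 → R, 39.33/10 → 3 → D; chars RD.
Square: 1.46/2 → 0, 9.33/1 → 9; chars 09.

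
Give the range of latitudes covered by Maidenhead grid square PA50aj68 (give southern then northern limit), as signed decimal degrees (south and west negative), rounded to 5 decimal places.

-89.59167, -89.58750

Field P=15, A=0: +15·20° lon, +0·10° lat → SW at lon 120°, lat -90°.
Square 5, 0: +5·2° lon, +0·1° lat → SW at lon 130°, lat -90°.
Subsquare a=0, j=9: +0·0.0833333° lon, +9·0.0416667° lat → SW at lon 130°, lat -89.625°.
Extended square 6, 8: +6·0.00833333° lon, +8·0.00416667° lat → SW at lon 130.05°, lat -89.5917°.
Cell spans 0.00833333° lon × 0.00416667° lat.
south -89.59167, north -89.58750.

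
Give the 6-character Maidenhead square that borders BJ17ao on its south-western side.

Longitude subsquare a = 0; −1 → -1, wraps to 23 = x, carry into square.
Longitude square 1; −1 → 0.
Latitude subsquare o = 14; −1 → 13 = n.

BJ07xn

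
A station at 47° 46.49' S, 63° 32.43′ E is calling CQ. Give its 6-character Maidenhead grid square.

Shift to the Maidenhead origin (180°W, 90°S): lon 243.5405, lat 42.2252.
Field (20°×10°, letters A–R): 243.5405/20 → 12 → M, 42.2252/10 → 4 → E; chars ME.
Square (2°×1°, digits 0–9): 3.5405/2 → 1, 2.2252/1 → 2; chars 12.
Subsquare (5′×2.5′, letters a–x): 1.5405/0.0833333 → 18 → s, 0.2252/0.0416667 → 5 → f; chars sf.

ME12sf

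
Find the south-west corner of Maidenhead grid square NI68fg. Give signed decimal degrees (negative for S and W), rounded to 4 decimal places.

Field N=13, I=8: +13·20° lon, +8·10° lat → SW at lon 80°, lat -10°.
Square 6, 8: +6·2° lon, +8·1° lat → SW at lon 92°, lat -2°.
Subsquare f=5, g=6: +5·0.0833333° lon, +6·0.0416667° lat → SW at lon 92.4167°, lat -1.75°.
latitude -1.7500, longitude 92.4167.

-1.7500, 92.4167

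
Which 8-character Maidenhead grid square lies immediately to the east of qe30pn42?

Longitude extended square 4; +1 → 5.
The latitude characters are unchanged.

QE30pn52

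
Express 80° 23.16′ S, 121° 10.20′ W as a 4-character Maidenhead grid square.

Add 180° to longitude and 90° to latitude: 58.83, 9.61.
Field: 58.83/20 → 2 → C, 9.61/10 → 0 → A; chars CA.
Square: 18.83/2 → 9, 9.61/1 → 9; chars 99.

CA99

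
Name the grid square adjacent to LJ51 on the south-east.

LJ60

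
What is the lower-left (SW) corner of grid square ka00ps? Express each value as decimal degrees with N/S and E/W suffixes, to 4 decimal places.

89.2500° S, 21.2500° E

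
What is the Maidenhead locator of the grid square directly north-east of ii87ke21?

Longitude extended square 2; +1 → 3.
Latitude extended square 1; +1 → 2.

II87ke32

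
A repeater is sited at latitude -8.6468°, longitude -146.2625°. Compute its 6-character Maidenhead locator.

BI61ui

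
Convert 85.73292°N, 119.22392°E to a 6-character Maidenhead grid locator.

Shift to the Maidenhead origin (180°W, 90°S): lon 299.2239, lat 175.7329.
Field: 299.2239/20 → 14 → O, 175.7329/10 → 17 → R; chars OR.
Square: 19.2239/2 → 9, 5.7329/1 → 5; chars 95.
Subsquare: 1.2239/0.0833333 → 14 → o, 0.7329/0.0416667 → 17 → r; chars or.

OR95or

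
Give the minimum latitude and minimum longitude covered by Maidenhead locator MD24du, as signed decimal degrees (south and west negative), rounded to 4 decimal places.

Field M=12, D=3: +12·20° lon, +3·10° lat → SW at lon 60°, lat -60°.
Square 2, 4: +2·2° lon, +4·1° lat → SW at lon 64°, lat -56°.
Subsquare d=3, u=20: +3·0.0833333° lon, +20·0.0416667° lat → SW at lon 64.25°, lat -55.1667°.
latitude -55.1667, longitude 64.2500.

-55.1667, 64.2500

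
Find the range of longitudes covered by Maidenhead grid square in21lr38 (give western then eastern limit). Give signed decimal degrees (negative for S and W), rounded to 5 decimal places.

-15.05833, -15.05000

Field I=8, N=13: +8·20° lon, +13·10° lat → SW at lon -20°, lat 40°.
Square 2, 1: +2·2° lon, +1·1° lat → SW at lon -16°, lat 41°.
Subsquare l=11, r=17: +11·0.0833333° lon, +17·0.0416667° lat → SW at lon -15.0833°, lat 41.7083°.
Extended square 3, 8: +3·0.00833333° lon, +8·0.00416667° lat → SW at lon -15.0583°, lat 41.7417°.
Cell spans 0.00833333° lon × 0.00416667° lat.
west -15.05833, east -15.05000.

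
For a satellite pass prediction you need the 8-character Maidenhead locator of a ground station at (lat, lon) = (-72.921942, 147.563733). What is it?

Shift to the Maidenhead origin (180°W, 90°S): lon 327.56373, lat 17.07806.
Field (20°×10°, letters A–R): 327.56373/20 → 16 → Q, 17.07806/10 → 1 → B; chars QB.
Square (2°×1°, digits 0–9): 7.56373/2 → 3, 7.07806/1 → 7; chars 37.
Subsquare (5′×2.5′, letters a–x): 1.56373/0.0833333 → 18 → s, 0.07806/0.0416667 → 1 → b; chars sb.
Extended square (30″×15″, digits 0–9): 0.06373/0.00833333 → 7, 0.03639/0.00416667 → 8; chars 78.

QB37sb78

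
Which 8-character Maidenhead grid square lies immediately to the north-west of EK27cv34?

Longitude extended square 3; −1 → 2.
Latitude extended square 4; +1 → 5.

EK27cv25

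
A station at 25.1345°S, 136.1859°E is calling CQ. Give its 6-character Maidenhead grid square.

PG84cu

Shift to the Maidenhead origin (180°W, 90°S): lon 316.1859, lat 64.8655.
Field: lon ⌊316.1859/20⌋ = 15 → P; lat ⌊64.8655/10⌋ = 6 → G.
Square: lon ⌊16.1859/2⌋ = 8; lat ⌊4.8655/1⌋ = 4.
Subsquare: lon ⌊0.1859/0.0833333⌋ = 2 → c; lat ⌊0.8655/0.0416667⌋ = 20 → u.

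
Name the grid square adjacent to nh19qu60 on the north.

Latitude extended square 0; +1 → 1.
The longitude characters are unchanged.

NH19qu61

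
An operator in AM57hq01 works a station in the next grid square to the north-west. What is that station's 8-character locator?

AM57gq92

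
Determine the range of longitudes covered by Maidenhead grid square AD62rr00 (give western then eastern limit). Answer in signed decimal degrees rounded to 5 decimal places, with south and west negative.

-166.58333, -166.57500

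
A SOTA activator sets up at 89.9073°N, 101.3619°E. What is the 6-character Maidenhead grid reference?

OR09qv

Add 180° to longitude and 90° to latitude: 281.3619, 179.9073.
Field: lon ⌊281.3619/20⌋ = 14 → O; lat ⌊179.9073/10⌋ = 17 → R.
Square: lon ⌊1.3619/2⌋ = 0; lat ⌊9.9073/1⌋ = 9.
Subsquare: lon ⌊1.3619/0.0833333⌋ = 16 → q; lat ⌊0.9073/0.0416667⌋ = 21 → v.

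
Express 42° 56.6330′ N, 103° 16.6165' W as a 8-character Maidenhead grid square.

DN82iw66

Offset from 180°W / 90°S: lon 76.72306°, lat 132.94388°.
Field: 76.72306/20 → 3 → D, 132.94388/10 → 13 → N; chars DN.
Square: 16.72306/2 → 8, 2.94388/1 → 2; chars 82.
Subsquare: 0.72306/0.0833333 → 8 → i, 0.94388/0.0416667 → 22 → w; chars iw.
Extended square: 0.05639/0.00833333 → 6, 0.02722/0.00416667 → 6; chars 66.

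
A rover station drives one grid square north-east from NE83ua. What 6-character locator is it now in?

NE83vb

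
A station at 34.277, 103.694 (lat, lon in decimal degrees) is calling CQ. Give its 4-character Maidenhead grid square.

OM14

Add 180° to longitude and 90° to latitude: 283.69, 124.28.
Field: lon ⌊283.69/20⌋ = 14 → O; lat ⌊124.28/10⌋ = 12 → M.
Square: lon ⌊3.69/2⌋ = 1; lat ⌊4.28/1⌋ = 4.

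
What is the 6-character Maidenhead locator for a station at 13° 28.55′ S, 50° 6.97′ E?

LH56bm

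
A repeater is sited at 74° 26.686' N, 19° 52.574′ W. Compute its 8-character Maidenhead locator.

Add 180° to longitude and 90° to latitude: 160.12377, 164.44477.
Field: lon ⌊160.12377/20⌋ = 8 → I; lat ⌊164.44477/10⌋ = 16 → Q.
Square: lon ⌊0.12377/2⌋ = 0; lat ⌊4.44477/1⌋ = 4.
Subsquare: lon ⌊0.12377/0.0833333⌋ = 1 → b; lat ⌊0.44477/0.0416667⌋ = 10 → k.
Extended square: lon ⌊0.04043/0.00833333⌋ = 4; lat ⌊0.02810/0.00416667⌋ = 6.

IQ04bk46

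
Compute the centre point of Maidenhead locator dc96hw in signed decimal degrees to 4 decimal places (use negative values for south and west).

Field D=3, C=2: +3·20° lon, +2·10° lat → SW at lon -120°, lat -70°.
Square 9, 6: +9·2° lon, +6·1° lat → SW at lon -102°, lat -64°.
Subsquare h=7, w=22: +7·0.0833333° lon, +22·0.0416667° lat → SW at lon -101.417°, lat -63.0833°.
Cell spans 0.0833333° lon × 0.0416667° lat. Centre is SW corner plus half of each.
latitude -63.0625, longitude -101.3750.

-63.0625, -101.3750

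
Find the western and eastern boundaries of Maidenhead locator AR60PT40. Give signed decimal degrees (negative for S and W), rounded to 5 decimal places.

-166.71667, -166.70833

Field A=0, R=17: +0·20° lon, +17·10° lat → SW at lon -180°, lat 80°.
Square 6, 0: +6·2° lon, +0·1° lat → SW at lon -168°, lat 80°.
Subsquare p=15, t=19: +15·0.0833333° lon, +19·0.0416667° lat → SW at lon -166.75°, lat 80.7917°.
Extended square 4, 0: +4·0.00833333° lon, +0·0.00416667° lat → SW at lon -166.717°, lat 80.7917°.
Cell spans 0.00833333° lon × 0.00416667° lat.
west -166.71667, east -166.70833.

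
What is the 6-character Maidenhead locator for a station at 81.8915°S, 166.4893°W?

Shift to the Maidenhead origin (180°W, 90°S): lon 13.5107, lat 8.1085.
Field: lon ⌊13.5107/20⌋ = 0 → A; lat ⌊8.1085/10⌋ = 0 → A.
Square: lon ⌊13.5107/2⌋ = 6; lat ⌊8.1085/1⌋ = 8.
Subsquare: lon ⌊1.5107/0.0833333⌋ = 18 → s; lat ⌊0.1085/0.0416667⌋ = 2 → c.

AA68sc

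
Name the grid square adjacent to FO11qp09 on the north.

Latitude extended square 9; +1 → 10, wraps to 0, carry into subsquare.
Latitude subsquare p = 15; +1 → 16 = q.
The longitude characters are unchanged.

FO11qq00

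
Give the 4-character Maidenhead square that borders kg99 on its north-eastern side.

LH00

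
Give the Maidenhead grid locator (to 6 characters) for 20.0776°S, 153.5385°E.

QG69sw

Add 180° to longitude and 90° to latitude: 333.5385, 69.9224.
Field (20°×10°, letters A–R): lon ⌊333.5385/20⌋ = 16 → Q; lat ⌊69.9224/10⌋ = 6 → G.
Square (2°×1°, digits 0–9): lon ⌊13.5385/2⌋ = 6; lat ⌊9.9224/1⌋ = 9.
Subsquare (5′×2.5′, letters a–x): lon ⌊1.5385/0.0833333⌋ = 18 → s; lat ⌊0.9224/0.0416667⌋ = 22 → w.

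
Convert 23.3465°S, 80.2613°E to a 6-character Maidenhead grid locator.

NG06dp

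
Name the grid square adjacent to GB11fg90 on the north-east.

GB11gg01

Longitude extended square 9; +1 → 10, wraps to 0, carry into subsquare.
Longitude subsquare f = 5; +1 → 6 = g.
Latitude extended square 0; +1 → 1.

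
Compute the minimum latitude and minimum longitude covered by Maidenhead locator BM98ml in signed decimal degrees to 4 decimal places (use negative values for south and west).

38.4583, -141.0000

Field B=1, M=12: +1·20° lon, +12·10° lat → SW at lon -160°, lat 30°.
Square 9, 8: +9·2° lon, +8·1° lat → SW at lon -142°, lat 38°.
Subsquare m=12, l=11: +12·0.0833333° lon, +11·0.0416667° lat → SW at lon -141°, lat 38.4583°.
latitude 38.4583, longitude -141.0000.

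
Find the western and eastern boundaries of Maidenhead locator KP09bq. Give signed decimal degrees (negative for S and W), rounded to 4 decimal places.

20.0833, 20.1667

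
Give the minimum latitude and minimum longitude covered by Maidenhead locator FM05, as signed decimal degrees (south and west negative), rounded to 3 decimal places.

35.000, -80.000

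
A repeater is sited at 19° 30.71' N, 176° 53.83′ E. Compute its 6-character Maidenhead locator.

RK89km

Shift to the Maidenhead origin (180°W, 90°S): lon 356.8972, lat 109.5118.
Field (20°×10°, letters A–R): lon ⌊356.8972/20⌋ = 17 → R; lat ⌊109.5118/10⌋ = 10 → K.
Square (2°×1°, digits 0–9): lon ⌊16.8972/2⌋ = 8; lat ⌊9.5118/1⌋ = 9.
Subsquare (5′×2.5′, letters a–x): lon ⌊0.8972/0.0833333⌋ = 10 → k; lat ⌊0.5118/0.0416667⌋ = 12 → m.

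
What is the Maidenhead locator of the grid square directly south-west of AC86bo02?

AC86ao91

Longitude extended square 0; −1 → -1, wraps to 9, carry into subsquare.
Longitude subsquare b = 1; −1 → 0 = a.
Latitude extended square 2; −1 → 1.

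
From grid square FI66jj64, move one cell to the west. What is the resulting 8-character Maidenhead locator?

Longitude extended square 6; −1 → 5.
The latitude characters are unchanged.

FI66jj54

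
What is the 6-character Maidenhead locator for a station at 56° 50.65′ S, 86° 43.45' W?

ED63pd

Offset from 180°W / 90°S: lon 93.2758°, lat 33.1558°.
Field: lon ⌊93.2758/20⌋ = 4 → E; lat ⌊33.1558/10⌋ = 3 → D.
Square: lon ⌊13.2758/2⌋ = 6; lat ⌊3.1558/1⌋ = 3.
Subsquare: lon ⌊1.2758/0.0833333⌋ = 15 → p; lat ⌊0.1558/0.0416667⌋ = 3 → d.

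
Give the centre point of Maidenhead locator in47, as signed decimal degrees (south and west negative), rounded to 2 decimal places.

Field I=8, N=13: +8·20° lon, +13·10° lat → SW at lon -20°, lat 40°.
Square 4, 7: +4·2° lon, +7·1° lat → SW at lon -12°, lat 47°.
Cell spans 2° lon × 1° lat. Centre is SW corner plus half of each.
latitude 47.50, longitude -11.00.

47.50, -11.00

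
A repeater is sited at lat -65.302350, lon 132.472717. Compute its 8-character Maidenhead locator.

Add 180° to longitude and 90° to latitude: 312.47272, 24.69765.
Field (20°×10°, letters A–R): lon ⌊312.47272/20⌋ = 15 → P; lat ⌊24.69765/10⌋ = 2 → C.
Square (2°×1°, digits 0–9): lon ⌊12.47272/2⌋ = 6; lat ⌊4.69765/1⌋ = 4.
Subsquare (5′×2.5′, letters a–x): lon ⌊0.47272/0.0833333⌋ = 5 → f; lat ⌊0.69765/0.0416667⌋ = 16 → q.
Extended square (30″×15″, digits 0–9): lon ⌊0.05605/0.00833333⌋ = 6; lat ⌊0.03098/0.00416667⌋ = 7.

PC64fq67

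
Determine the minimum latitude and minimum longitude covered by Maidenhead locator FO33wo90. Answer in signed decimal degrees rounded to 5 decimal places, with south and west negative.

53.58333, -72.09167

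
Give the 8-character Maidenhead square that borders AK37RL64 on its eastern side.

AK37rl74

Longitude extended square 6; +1 → 7.
The latitude characters are unchanged.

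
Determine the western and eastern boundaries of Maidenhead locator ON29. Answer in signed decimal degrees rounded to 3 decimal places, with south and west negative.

104.000, 106.000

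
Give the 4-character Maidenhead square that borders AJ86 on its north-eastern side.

Longitude square 8; +1 → 9.
Latitude square 6; +1 → 7.

AJ97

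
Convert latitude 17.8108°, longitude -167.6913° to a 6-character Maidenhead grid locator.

AK67dt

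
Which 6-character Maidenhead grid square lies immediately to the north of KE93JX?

Latitude subsquare x = 23; +1 → 24, wraps to 0 = a, carry into square.
Latitude square 3; +1 → 4.
The longitude characters are unchanged.

KE94ja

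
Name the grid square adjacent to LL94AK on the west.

LL84xk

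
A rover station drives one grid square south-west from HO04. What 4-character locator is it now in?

GO93

Longitude square 0; −1 → -1, wraps to 9, carry into field.
Longitude field H = 7; −1 → 6 = G.
Latitude square 4; −1 → 3.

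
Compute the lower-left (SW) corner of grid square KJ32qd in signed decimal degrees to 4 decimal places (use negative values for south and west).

2.1250, 27.3333

Field K=10, J=9: +10·20° lon, +9·10° lat → SW at lon 20°, lat 0°.
Square 3, 2: +3·2° lon, +2·1° lat → SW at lon 26°, lat 2°.
Subsquare q=16, d=3: +16·0.0833333° lon, +3·0.0416667° lat → SW at lon 27.3333°, lat 2.125°.
latitude 2.1250, longitude 27.3333.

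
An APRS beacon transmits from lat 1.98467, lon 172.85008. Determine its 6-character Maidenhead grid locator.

RJ61kx

Shift to the Maidenhead origin (180°W, 90°S): lon 352.8501, lat 91.9847.
Field: 352.8501/20 → 17 → R, 91.9847/10 → 9 → J; chars RJ.
Square: 12.8501/2 → 6, 1.9847/1 → 1; chars 61.
Subsquare: 0.8501/0.0833333 → 10 → k, 0.9847/0.0416667 → 23 → x; chars kx.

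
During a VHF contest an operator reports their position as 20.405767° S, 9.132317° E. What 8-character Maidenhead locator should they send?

JG49no52

Add 180° to longitude and 90° to latitude: 189.13232, 69.59423.
Field: 189.13232/20 → 9 → J, 69.59423/10 → 6 → G; chars JG.
Square: 9.13232/2 → 4, 9.59423/1 → 9; chars 49.
Subsquare: 1.13232/0.0833333 → 13 → n, 0.59423/0.0416667 → 14 → o; chars no.
Extended square: 0.04898/0.00833333 → 5, 0.01090/0.00416667 → 2; chars 52.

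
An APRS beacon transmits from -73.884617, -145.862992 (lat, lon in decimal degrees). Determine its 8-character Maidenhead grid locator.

BB76bc67

Add 180° to longitude and 90° to latitude: 34.13701, 16.11538.
Field: lon ⌊34.13701/20⌋ = 1 → B; lat ⌊16.11538/10⌋ = 1 → B.
Square: lon ⌊14.13701/2⌋ = 7; lat ⌊6.11538/1⌋ = 6.
Subsquare: lon ⌊0.13701/0.0833333⌋ = 1 → b; lat ⌊0.11538/0.0416667⌋ = 2 → c.
Extended square: lon ⌊0.05367/0.00833333⌋ = 6; lat ⌊0.03205/0.00416667⌋ = 7.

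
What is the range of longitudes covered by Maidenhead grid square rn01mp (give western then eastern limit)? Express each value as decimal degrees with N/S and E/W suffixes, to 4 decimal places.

Field R=17, N=13: +17·20° lon, +13·10° lat → SW at lon 160°, lat 40°.
Square 0, 1: +0·2° lon, +1·1° lat → SW at lon 160°, lat 41°.
Subsquare m=12, p=15: +12·0.0833333° lon, +15·0.0416667° lat → SW at lon 161°, lat 41.625°.
Cell spans 0.0833333° lon × 0.0416667° lat.
west 161.0000° E, east 161.0833° E.

161.0000° E, 161.0833° E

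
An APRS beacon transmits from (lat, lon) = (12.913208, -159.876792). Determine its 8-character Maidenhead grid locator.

BK02bv49

Shift to the Maidenhead origin (180°W, 90°S): lon 20.12321, lat 102.91321.
Field: 20.12321/20 → 1 → B, 102.91321/10 → 10 → K; chars BK.
Square: 0.12321/2 → 0, 2.91321/1 → 2; chars 02.
Subsquare: 0.12321/0.0833333 → 1 → b, 0.91321/0.0416667 → 21 → v; chars bv.
Extended square: 0.03987/0.00833333 → 4, 0.03821/0.00416667 → 9; chars 49.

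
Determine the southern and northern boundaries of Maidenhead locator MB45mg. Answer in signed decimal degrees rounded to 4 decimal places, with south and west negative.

Field M=12, B=1: +12·20° lon, +1·10° lat → SW at lon 60°, lat -80°.
Square 4, 5: +4·2° lon, +5·1° lat → SW at lon 68°, lat -75°.
Subsquare m=12, g=6: +12·0.0833333° lon, +6·0.0416667° lat → SW at lon 69°, lat -74.75°.
Cell spans 0.0833333° lon × 0.0416667° lat.
south -74.7500, north -74.7083.

-74.7500, -74.7083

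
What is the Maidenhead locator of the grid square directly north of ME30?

Latitude square 0; +1 → 1.
The longitude characters are unchanged.

ME31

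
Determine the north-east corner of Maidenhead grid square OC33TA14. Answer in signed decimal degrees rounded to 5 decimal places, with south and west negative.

-66.97917, 107.60000

Field O=14, C=2: +14·20° lon, +2·10° lat → SW at lon 100°, lat -70°.
Square 3, 3: +3·2° lon, +3·1° lat → SW at lon 106°, lat -67°.
Subsquare t=19, a=0: +19·0.0833333° lon, +0·0.0416667° lat → SW at lon 107.583°, lat -67°.
Extended square 1, 4: +1·0.00833333° lon, +4·0.00416667° lat → SW at lon 107.592°, lat -66.9833°.
Cell spans 0.00833333° lon × 0.00416667° lat. NE corner is SW corner plus one full cell.
latitude -66.97917, longitude 107.60000.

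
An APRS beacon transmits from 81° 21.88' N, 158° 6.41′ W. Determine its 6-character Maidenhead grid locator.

Offset from 180°W / 90°S: lon 21.8932°, lat 171.3647°.
Field: lon ⌊21.8932/20⌋ = 1 → B; lat ⌊171.3647/10⌋ = 17 → R.
Square: lon ⌊1.8932/2⌋ = 0; lat ⌊1.3647/1⌋ = 1.
Subsquare: lon ⌊1.8932/0.0833333⌋ = 22 → w; lat ⌊0.3647/0.0416667⌋ = 8 → i.

BR01wi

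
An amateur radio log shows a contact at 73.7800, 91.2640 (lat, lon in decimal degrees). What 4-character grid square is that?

Offset from 180°W / 90°S: lon 271.26°, lat 163.78°.
Field: 271.26/20 → 13 → N, 163.78/10 → 16 → Q; chars NQ.
Square: 11.26/2 → 5, 3.78/1 → 3; chars 53.

NQ53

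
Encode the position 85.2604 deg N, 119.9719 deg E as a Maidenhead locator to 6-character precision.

Add 180° to longitude and 90° to latitude: 299.9719, 175.2604.
Field: 299.9719/20 → 14 → O, 175.2604/10 → 17 → R; chars OR.
Square: 19.9719/2 → 9, 5.2604/1 → 5; chars 95.
Subsquare: 1.9719/0.0833333 → 23 → x, 0.2604/0.0416667 → 6 → g; chars xg.

OR95xg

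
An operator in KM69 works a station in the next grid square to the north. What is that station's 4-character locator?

KN60

Latitude square 9; +1 → 10, wraps to 0, carry into field.
Latitude field M = 12; +1 → 13 = N.
The longitude characters are unchanged.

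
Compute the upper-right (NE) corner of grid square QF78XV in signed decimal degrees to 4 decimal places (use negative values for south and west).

-31.0833, 156.0000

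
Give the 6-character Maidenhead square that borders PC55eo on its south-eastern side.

Longitude subsquare e = 4; +1 → 5 = f.
Latitude subsquare o = 14; −1 → 13 = n.

PC55fn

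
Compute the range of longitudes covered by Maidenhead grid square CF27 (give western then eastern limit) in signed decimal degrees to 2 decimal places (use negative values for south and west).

Field C=2, F=5: +2·20° lon, +5·10° lat → SW at lon -140°, lat -40°.
Square 2, 7: +2·2° lon, +7·1° lat → SW at lon -136°, lat -33°.
Cell spans 2° lon × 1° lat.
west -136.00, east -134.00.

-136.00, -134.00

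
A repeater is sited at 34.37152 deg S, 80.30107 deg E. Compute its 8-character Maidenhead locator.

Offset from 180°W / 90°S: lon 260.30107°, lat 55.62848°.
Field (20°×10°, letters A–R): 260.30107/20 → 13 → N, 55.62848/10 → 5 → F; chars NF.
Square (2°×1°, digits 0–9): 0.30107/2 → 0, 5.62848/1 → 5; chars 05.
Subsquare (5′×2.5′, letters a–x): 0.30107/0.0833333 → 3 → d, 0.62848/0.0416667 → 15 → p; chars dp.
Extended square (30″×15″, digits 0–9): 0.05107/0.00833333 → 6, 0.00348/0.00416667 → 0; chars 60.

NF05dp60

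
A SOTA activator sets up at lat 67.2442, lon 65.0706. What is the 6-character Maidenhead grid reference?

MP27mf

Shift to the Maidenhead origin (180°W, 90°S): lon 245.0706, lat 157.2442.
Field: 245.0706/20 → 12 → M, 157.2442/10 → 15 → P; chars MP.
Square: 5.0706/2 → 2, 7.2442/1 → 7; chars 27.
Subsquare: 1.0706/0.0833333 → 12 → m, 0.2442/0.0416667 → 5 → f; chars mf.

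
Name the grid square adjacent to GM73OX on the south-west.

Longitude subsquare o = 14; −1 → 13 = n.
Latitude subsquare x = 23; −1 → 22 = w.

GM73nw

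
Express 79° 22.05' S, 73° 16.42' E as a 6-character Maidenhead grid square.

MB60pp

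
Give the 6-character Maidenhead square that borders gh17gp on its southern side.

Latitude subsquare p = 15; −1 → 14 = o.
The longitude characters are unchanged.

GH17go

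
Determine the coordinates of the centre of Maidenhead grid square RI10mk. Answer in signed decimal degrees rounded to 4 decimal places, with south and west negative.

-9.5625, 163.0417

Field R=17, I=8: +17·20° lon, +8·10° lat → SW at lon 160°, lat -10°.
Square 1, 0: +1·2° lon, +0·1° lat → SW at lon 162°, lat -10°.
Subsquare m=12, k=10: +12·0.0833333° lon, +10·0.0416667° lat → SW at lon 163°, lat -9.58333°.
Cell spans 0.0833333° lon × 0.0416667° lat. Centre is SW corner plus half of each.
latitude -9.5625, longitude 163.0417.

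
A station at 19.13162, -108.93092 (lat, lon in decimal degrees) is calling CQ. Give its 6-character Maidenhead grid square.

DK59md

Shift to the Maidenhead origin (180°W, 90°S): lon 71.0691, lat 109.1316.
Field: 71.0691/20 → 3 → D, 109.1316/10 → 10 → K; chars DK.
Square: 11.0691/2 → 5, 9.1316/1 → 9; chars 59.
Subsquare: 1.0691/0.0833333 → 12 → m, 0.1316/0.0416667 → 3 → d; chars md.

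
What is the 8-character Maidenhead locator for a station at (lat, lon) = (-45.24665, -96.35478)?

EE14ts70

Shift to the Maidenhead origin (180°W, 90°S): lon 83.64522, lat 44.75335.
Field: lon ⌊83.64522/20⌋ = 4 → E; lat ⌊44.75335/10⌋ = 4 → E.
Square: lon ⌊3.64522/2⌋ = 1; lat ⌊4.75335/1⌋ = 4.
Subsquare: lon ⌊1.64522/0.0833333⌋ = 19 → t; lat ⌊0.75335/0.0416667⌋ = 18 → s.
Extended square: lon ⌊0.06189/0.00833333⌋ = 7; lat ⌊0.00335/0.00416667⌋ = 0.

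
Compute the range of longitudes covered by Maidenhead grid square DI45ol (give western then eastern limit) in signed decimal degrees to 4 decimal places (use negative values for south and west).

Field D=3, I=8: +3·20° lon, +8·10° lat → SW at lon -120°, lat -10°.
Square 4, 5: +4·2° lon, +5·1° lat → SW at lon -112°, lat -5°.
Subsquare o=14, l=11: +14·0.0833333° lon, +11·0.0416667° lat → SW at lon -110.833°, lat -4.54167°.
Cell spans 0.0833333° lon × 0.0416667° lat.
west -110.8333, east -110.7500.

-110.8333, -110.7500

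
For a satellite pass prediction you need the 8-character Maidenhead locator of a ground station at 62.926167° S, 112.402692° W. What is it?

Add 180° to longitude and 90° to latitude: 67.59731, 27.07383.
Field: 67.59731/20 → 3 → D, 27.07383/10 → 2 → C; chars DC.
Square: 7.59731/2 → 3, 7.07383/1 → 7; chars 37.
Subsquare: 1.59731/0.0833333 → 19 → t, 0.07383/0.0416667 → 1 → b; chars tb.
Extended square: 0.01397/0.00833333 → 1, 0.03217/0.00416667 → 7; chars 17.

DC37tb17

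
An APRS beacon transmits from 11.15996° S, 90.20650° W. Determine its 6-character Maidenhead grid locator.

Offset from 180°W / 90°S: lon 89.7935°, lat 78.8400°.
Field: 89.7935/20 → 4 → E, 78.8400/10 → 7 → H; chars EH.
Square: 9.7935/2 → 4, 8.8400/1 → 8; chars 48.
Subsquare: 1.7935/0.0833333 → 21 → v, 0.8400/0.0416667 → 20 → u; chars vu.

EH48vu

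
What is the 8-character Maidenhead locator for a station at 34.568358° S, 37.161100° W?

HF15kk03

Offset from 180°W / 90°S: lon 142.83890°, lat 55.43164°.
Field (20°×10°, letters A–R): 142.83890/20 → 7 → H, 55.43164/10 → 5 → F; chars HF.
Square (2°×1°, digits 0–9): 2.83890/2 → 1, 5.43164/1 → 5; chars 15.
Subsquare (5′×2.5′, letters a–x): 0.83890/0.0833333 → 10 → k, 0.43164/0.0416667 → 10 → k; chars kk.
Extended square (30″×15″, digits 0–9): 0.00557/0.00833333 → 0, 0.01498/0.00416667 → 3; chars 03.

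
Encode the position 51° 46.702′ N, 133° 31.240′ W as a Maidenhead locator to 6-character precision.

CO31fs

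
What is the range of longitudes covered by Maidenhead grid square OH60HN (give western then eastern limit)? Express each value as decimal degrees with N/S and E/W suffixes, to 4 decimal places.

112.5833° E, 112.6667° E

Field O=14, H=7: +14·20° lon, +7·10° lat → SW at lon 100°, lat -20°.
Square 6, 0: +6·2° lon, +0·1° lat → SW at lon 112°, lat -20°.
Subsquare h=7, n=13: +7·0.0833333° lon, +13·0.0416667° lat → SW at lon 112.583°, lat -19.4583°.
Cell spans 0.0833333° lon × 0.0416667° lat.
west 112.5833° E, east 112.6667° E.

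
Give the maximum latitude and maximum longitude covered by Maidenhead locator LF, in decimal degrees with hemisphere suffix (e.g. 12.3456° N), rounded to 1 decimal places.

Field L=11, F=5: +11·20° lon, +5·10° lat → SW at lon 40°, lat -40°.
Cell spans 20° lon × 10° lat. NE corner is SW corner plus one full cell.
latitude 30.0° S, longitude 60.0° E.

30.0° S, 60.0° E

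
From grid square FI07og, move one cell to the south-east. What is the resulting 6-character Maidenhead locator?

FI07pf

Longitude subsquare o = 14; +1 → 15 = p.
Latitude subsquare g = 6; −1 → 5 = f.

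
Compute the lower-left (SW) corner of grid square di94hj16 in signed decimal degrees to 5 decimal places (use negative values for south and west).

Field D=3, I=8: +3·20° lon, +8·10° lat → SW at lon -120°, lat -10°.
Square 9, 4: +9·2° lon, +4·1° lat → SW at lon -102°, lat -6°.
Subsquare h=7, j=9: +7·0.0833333° lon, +9·0.0416667° lat → SW at lon -101.417°, lat -5.625°.
Extended square 1, 6: +1·0.00833333° lon, +6·0.00416667° lat → SW at lon -101.408°, lat -5.6°.
latitude -5.60000, longitude -101.40833.

-5.60000, -101.40833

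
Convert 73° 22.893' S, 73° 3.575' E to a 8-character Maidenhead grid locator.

MB66mo78

Shift to the Maidenhead origin (180°W, 90°S): lon 253.05958, lat 16.61845.
Field: 253.05958/20 → 12 → M, 16.61845/10 → 1 → B; chars MB.
Square: 13.05958/2 → 6, 6.61845/1 → 6; chars 66.
Subsquare: 1.05958/0.0833333 → 12 → m, 0.61845/0.0416667 → 14 → o; chars mo.
Extended square: 0.05958/0.00833333 → 7, 0.03512/0.00416667 → 8; chars 78.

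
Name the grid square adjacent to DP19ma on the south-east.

DP18nx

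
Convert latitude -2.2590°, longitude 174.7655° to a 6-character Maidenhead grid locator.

Shift to the Maidenhead origin (180°W, 90°S): lon 354.7655, lat 87.7410.
Field: lon ⌊354.7655/20⌋ = 17 → R; lat ⌊87.7410/10⌋ = 8 → I.
Square: lon ⌊14.7655/2⌋ = 7; lat ⌊7.7410/1⌋ = 7.
Subsquare: lon ⌊0.7655/0.0833333⌋ = 9 → j; lat ⌊0.7410/0.0416667⌋ = 17 → r.

RI77jr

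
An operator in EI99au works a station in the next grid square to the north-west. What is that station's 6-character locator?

EI89xv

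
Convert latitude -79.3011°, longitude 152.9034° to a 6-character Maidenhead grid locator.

Offset from 180°W / 90°S: lon 332.9034°, lat 10.6989°.
Field: lon ⌊332.9034/20⌋ = 16 → Q; lat ⌊10.6989/10⌋ = 1 → B.
Square: lon ⌊12.9034/2⌋ = 6; lat ⌊0.6989/1⌋ = 0.
Subsquare: lon ⌊0.9034/0.0833333⌋ = 10 → k; lat ⌊0.6989/0.0416667⌋ = 16 → q.

QB60kq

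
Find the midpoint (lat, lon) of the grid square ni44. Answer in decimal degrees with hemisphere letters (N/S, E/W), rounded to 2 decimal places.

Field N=13, I=8: +13·20° lon, +8·10° lat → SW at lon 80°, lat -10°.
Square 4, 4: +4·2° lon, +4·1° lat → SW at lon 88°, lat -6°.
Cell spans 2° lon × 1° lat. Centre is SW corner plus half of each.
latitude 5.50° S, longitude 89.00° E.

5.50° S, 89.00° E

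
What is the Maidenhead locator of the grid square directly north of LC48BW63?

Latitude extended square 3; +1 → 4.
The longitude characters are unchanged.

LC48bw64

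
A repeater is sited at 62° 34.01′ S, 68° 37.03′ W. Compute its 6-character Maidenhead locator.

Shift to the Maidenhead origin (180°W, 90°S): lon 111.3828, lat 27.4332.
Field: lon ⌊111.3828/20⌋ = 5 → F; lat ⌊27.4332/10⌋ = 2 → C.
Square: lon ⌊11.3828/2⌋ = 5; lat ⌊7.4332/1⌋ = 7.
Subsquare: lon ⌊1.3828/0.0833333⌋ = 16 → q; lat ⌊0.4332/0.0416667⌋ = 10 → k.

FC57qk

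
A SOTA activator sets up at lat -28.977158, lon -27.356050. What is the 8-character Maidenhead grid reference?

Offset from 180°W / 90°S: lon 152.64395°, lat 61.02284°.
Field: 152.64395/20 → 7 → H, 61.02284/10 → 6 → G; chars HG.
Square: 12.64395/2 → 6, 1.02284/1 → 1; chars 61.
Subsquare: 0.64395/0.0833333 → 7 → h, 0.02284/0.0416667 → 0 → a; chars ha.
Extended square: 0.06062/0.00833333 → 7, 0.02284/0.00416667 → 5; chars 75.

HG61ha75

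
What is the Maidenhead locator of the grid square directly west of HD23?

HD13

Longitude square 2; −1 → 1.
The latitude characters are unchanged.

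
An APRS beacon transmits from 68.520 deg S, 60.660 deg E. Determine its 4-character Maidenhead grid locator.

MC01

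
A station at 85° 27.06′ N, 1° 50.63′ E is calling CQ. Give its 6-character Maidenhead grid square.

Shift to the Maidenhead origin (180°W, 90°S): lon 181.8438, lat 175.4510.
Field (20°×10°, letters A–R): lon ⌊181.8438/20⌋ = 9 → J; lat ⌊175.4510/10⌋ = 17 → R.
Square (2°×1°, digits 0–9): lon ⌊1.8438/2⌋ = 0; lat ⌊5.4510/1⌋ = 5.
Subsquare (5′×2.5′, letters a–x): lon ⌊1.8438/0.0833333⌋ = 22 → w; lat ⌊0.4510/0.0416667⌋ = 10 → k.

JR05wk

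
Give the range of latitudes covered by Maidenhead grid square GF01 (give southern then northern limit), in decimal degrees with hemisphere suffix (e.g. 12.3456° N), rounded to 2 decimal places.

39.00° S, 38.00° S

Field G=6, F=5: +6·20° lon, +5·10° lat → SW at lon -60°, lat -40°.
Square 0, 1: +0·2° lon, +1·1° lat → SW at lon -60°, lat -39°.
Cell spans 2° lon × 1° lat.
south 39.00° S, north 38.00° S.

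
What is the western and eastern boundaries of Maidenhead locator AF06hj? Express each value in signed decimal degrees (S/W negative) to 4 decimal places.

-179.4167, -179.3333

Field A=0, F=5: +0·20° lon, +5·10° lat → SW at lon -180°, lat -40°.
Square 0, 6: +0·2° lon, +6·1° lat → SW at lon -180°, lat -34°.
Subsquare h=7, j=9: +7·0.0833333° lon, +9·0.0416667° lat → SW at lon -179.417°, lat -33.625°.
Cell spans 0.0833333° lon × 0.0416667° lat.
west -179.4167, east -179.3333.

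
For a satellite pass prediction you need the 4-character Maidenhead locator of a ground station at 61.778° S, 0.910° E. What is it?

Offset from 180°W / 90°S: lon 180.91°, lat 28.22°.
Field (20°×10°, letters A–R): 180.91/20 → 9 → J, 28.22/10 → 2 → C; chars JC.
Square (2°×1°, digits 0–9): 0.91/2 → 0, 8.22/1 → 8; chars 08.

JC08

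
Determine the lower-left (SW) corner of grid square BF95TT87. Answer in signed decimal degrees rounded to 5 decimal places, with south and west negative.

-34.17917, -140.35000

Field B=1, F=5: +1·20° lon, +5·10° lat → SW at lon -160°, lat -40°.
Square 9, 5: +9·2° lon, +5·1° lat → SW at lon -142°, lat -35°.
Subsquare t=19, t=19: +19·0.0833333° lon, +19·0.0416667° lat → SW at lon -140.417°, lat -34.2083°.
Extended square 8, 7: +8·0.00833333° lon, +7·0.00416667° lat → SW at lon -140.35°, lat -34.1792°.
latitude -34.17917, longitude -140.35000.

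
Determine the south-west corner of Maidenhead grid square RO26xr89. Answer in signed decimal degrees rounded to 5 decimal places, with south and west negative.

56.74583, 165.98333

Field R=17, O=14: +17·20° lon, +14·10° lat → SW at lon 160°, lat 50°.
Square 2, 6: +2·2° lon, +6·1° lat → SW at lon 164°, lat 56°.
Subsquare x=23, r=17: +23·0.0833333° lon, +17·0.0416667° lat → SW at lon 165.917°, lat 56.7083°.
Extended square 8, 9: +8·0.00833333° lon, +9·0.00416667° lat → SW at lon 165.983°, lat 56.7458°.
latitude 56.74583, longitude 165.98333.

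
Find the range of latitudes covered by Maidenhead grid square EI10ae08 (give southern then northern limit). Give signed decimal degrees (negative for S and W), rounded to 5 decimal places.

-9.80000, -9.79583

Field E=4, I=8: +4·20° lon, +8·10° lat → SW at lon -100°, lat -10°.
Square 1, 0: +1·2° lon, +0·1° lat → SW at lon -98°, lat -10°.
Subsquare a=0, e=4: +0·0.0833333° lon, +4·0.0416667° lat → SW at lon -98°, lat -9.83333°.
Extended square 0, 8: +0·0.00833333° lon, +8·0.00416667° lat → SW at lon -98°, lat -9.8°.
Cell spans 0.00833333° lon × 0.00416667° lat.
south -9.80000, north -9.79583.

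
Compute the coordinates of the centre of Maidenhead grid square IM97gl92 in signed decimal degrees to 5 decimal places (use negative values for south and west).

37.46875, -1.42083

Field I=8, M=12: +8·20° lon, +12·10° lat → SW at lon -20°, lat 30°.
Square 9, 7: +9·2° lon, +7·1° lat → SW at lon -2°, lat 37°.
Subsquare g=6, l=11: +6·0.0833333° lon, +11·0.0416667° lat → SW at lon -1.5°, lat 37.4583°.
Extended square 9, 2: +9·0.00833333° lon, +2·0.00416667° lat → SW at lon -1.425°, lat 37.4667°.
Cell spans 0.00833333° lon × 0.00416667° lat. Centre is SW corner plus half of each.
latitude 37.46875, longitude -1.42083.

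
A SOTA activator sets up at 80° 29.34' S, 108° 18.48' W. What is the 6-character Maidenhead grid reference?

DA59um

Add 180° to longitude and 90° to latitude: 71.6920, 9.5110.
Field: 71.6920/20 → 3 → D, 9.5110/10 → 0 → A; chars DA.
Square: 11.6920/2 → 5, 9.5110/1 → 9; chars 59.
Subsquare: 1.6920/0.0833333 → 20 → u, 0.5110/0.0416667 → 12 → m; chars um.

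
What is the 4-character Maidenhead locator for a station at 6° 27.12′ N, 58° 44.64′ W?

Add 180° to longitude and 90° to latitude: 121.26, 96.45.
Field (20°×10°, letters A–R): lon ⌊121.26/20⌋ = 6 → G; lat ⌊96.45/10⌋ = 9 → J.
Square (2°×1°, digits 0–9): lon ⌊1.26/2⌋ = 0; lat ⌊6.45/1⌋ = 6.

GJ06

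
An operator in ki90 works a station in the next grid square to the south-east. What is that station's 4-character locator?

LH09

Longitude square 9; +1 → 10, wraps to 0, carry into field.
Longitude field K = 10; +1 → 11 = L.
Latitude square 0; −1 → -1, wraps to 9, carry into field.
Latitude field I = 8; −1 → 7 = H.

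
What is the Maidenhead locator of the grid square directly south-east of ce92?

Longitude square 9; +1 → 10, wraps to 0, carry into field.
Longitude field C = 2; +1 → 3 = D.
Latitude square 2; −1 → 1.

DE01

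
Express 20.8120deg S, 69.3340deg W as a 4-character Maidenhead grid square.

Add 180° to longitude and 90° to latitude: 110.67, 69.19.
Field (20°×10°, letters A–R): 110.67/20 → 5 → F, 69.19/10 → 6 → G; chars FG.
Square (2°×1°, digits 0–9): 10.67/2 → 5, 9.19/1 → 9; chars 59.

FG59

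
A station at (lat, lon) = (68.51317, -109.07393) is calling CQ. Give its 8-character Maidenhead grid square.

DP58lm13

Add 180° to longitude and 90° to latitude: 70.92607, 158.51317.
Field: 70.92607/20 → 3 → D, 158.51317/10 → 15 → P; chars DP.
Square: 10.92607/2 → 5, 8.51317/1 → 8; chars 58.
Subsquare: 0.92607/0.0833333 → 11 → l, 0.51317/0.0416667 → 12 → m; chars lm.
Extended square: 0.00940/0.00833333 → 1, 0.01317/0.00416667 → 3; chars 13.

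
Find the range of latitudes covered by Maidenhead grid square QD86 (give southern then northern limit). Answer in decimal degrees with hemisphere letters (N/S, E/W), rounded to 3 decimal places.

54.000° S, 53.000° S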